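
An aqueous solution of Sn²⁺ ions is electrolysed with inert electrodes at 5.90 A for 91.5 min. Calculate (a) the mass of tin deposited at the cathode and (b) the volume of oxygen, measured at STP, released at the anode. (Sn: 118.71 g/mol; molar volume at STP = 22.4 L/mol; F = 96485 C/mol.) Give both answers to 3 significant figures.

19.9 g Sn; 1.88 L O₂

Q = 5.90 × 5490 = 32390 C; n(e⁻) = 32390 / 96485 = 0.3357 mol
Cathode: Sn²⁺ + 2e⁻ → Sn → n(Sn) = 0.3357/2 = 0.1679 mol → 19.9 g
Anode: 2H₂O → O₂ + 4H⁺ + 4e⁻ → n(O₂) = 0.3357/4 = 0.08393 mol → 1.88 L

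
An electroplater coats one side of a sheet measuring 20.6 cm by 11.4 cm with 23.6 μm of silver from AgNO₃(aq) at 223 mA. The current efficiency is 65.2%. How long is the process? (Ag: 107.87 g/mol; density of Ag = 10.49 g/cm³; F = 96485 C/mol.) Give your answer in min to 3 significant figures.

Plated area = 20.6 × 11.4 = 234.8 cm²
Volume = 234.8 × 23.6×10⁻⁴ cm = 0.5541 cm³
m(Ag) = 0.5541 × 10.49 = 5.813 g
n(Ag) = 5.813 / 107.87 = 0.05389 mol; n(e⁻) = 0.05389 mol
Q = 0.05389 × 96485 / 0.652 = 7975 C
t = 7975 / 0.223 = 35760 s = 596 min

596 min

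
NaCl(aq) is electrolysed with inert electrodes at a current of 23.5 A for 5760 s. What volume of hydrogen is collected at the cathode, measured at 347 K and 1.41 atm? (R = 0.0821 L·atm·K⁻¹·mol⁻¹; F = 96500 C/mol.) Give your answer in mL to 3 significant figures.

Charge passed = 23.5 × 5760 = 1.354×10^5 C
Moles of electrons = 1.354×10^5 / 96500 = 1.403 mol
2H⁺ + 2e⁻ → H₂, so n(H₂) = 1.403 / 2 = 0.7015 mol
V = nRT/P = 0.7015 × 0.0821 × 347 / 1.41 = 14.17 L
= 14200 mL

14200 mL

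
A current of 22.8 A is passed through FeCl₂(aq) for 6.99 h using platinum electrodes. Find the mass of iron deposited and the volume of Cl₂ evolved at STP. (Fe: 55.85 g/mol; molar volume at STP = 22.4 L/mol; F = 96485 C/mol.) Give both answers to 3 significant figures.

Q = 22.8 × 25164 = 5.737×10^5 C; n(e⁻) = 5.737×10^5 / 96485 = 5.946 mol
Cathode: Fe²⁺ + 2e⁻ → Fe → n(Fe) = 5.946/2 = 2.973 mol → 166 g
Anode: 2Cl⁻ → Cl₂ + 2e⁻ → n(Cl₂) = 5.946/2 = 2.973 mol → 66.6 L

166 g Fe; 66.6 L Cl₂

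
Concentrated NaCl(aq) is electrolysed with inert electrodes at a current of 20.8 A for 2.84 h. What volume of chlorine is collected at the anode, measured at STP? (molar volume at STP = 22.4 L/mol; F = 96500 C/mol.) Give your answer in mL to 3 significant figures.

Charge passed = 20.8 × 10224 = 2.127×10^5 C
n(e⁻) = 2.127×10^5 / 96500 = 2.204 mol
2Cl⁻ → Cl₂ + 2e⁻, so n(Cl₂) = 2.204 / 2 = 1.102 mol
V = 1.102 × 22.4 = 24.68 L
= 24700 mL

24700 mL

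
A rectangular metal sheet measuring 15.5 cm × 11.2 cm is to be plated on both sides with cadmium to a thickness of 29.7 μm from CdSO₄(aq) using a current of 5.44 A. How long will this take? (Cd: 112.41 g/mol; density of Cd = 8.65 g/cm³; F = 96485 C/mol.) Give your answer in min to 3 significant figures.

Plated area = 2 × 15.5 × 11.2 = 347.2 cm²
Volume = 347.2 × 29.7×10⁻⁴ cm = 1.031 cm³
m(Cd) = 1.031 × 8.65 = 8.918 g
n(Cd) = 8.918 / 112.41 = 0.07933 mol; n(e⁻) = 2 × 0.07933 = 0.1587 mol
Q = 0.1587 × 96485 = 15310 C
t = 15310 / 5.44 = 2814 s = 46.9 min

46.9 min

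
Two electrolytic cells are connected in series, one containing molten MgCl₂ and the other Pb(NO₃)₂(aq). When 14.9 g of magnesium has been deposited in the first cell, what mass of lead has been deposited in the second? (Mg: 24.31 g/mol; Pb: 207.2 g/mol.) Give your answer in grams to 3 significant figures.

127 g

n(Mg) = 14.9 / 24.31 = 0.6129 mol
Mg²⁺ + 2e⁻ → Mg, so n(e⁻) = 2 × 0.6129 = 1.226 mol
Same current for the same time ⇒ same n(e⁻) = 1.226 mol in both cells.
Pb²⁺ + 2e⁻ → Pb, so n(Pb) = 1.226 / 2 = 0.6130 mol
m(Pb) = 0.6130 × 207.2 = 127 g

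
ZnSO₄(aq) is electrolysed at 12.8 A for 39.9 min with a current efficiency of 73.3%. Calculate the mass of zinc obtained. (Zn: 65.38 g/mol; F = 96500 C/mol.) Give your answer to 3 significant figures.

7.61 g

Q = 12.8 × 2394 = 30640 C
n(e⁻) = 30640 / 96500 = 0.3175 mol
Zn²⁺ + 2e⁻ → Zn, so theoretical m(Zn) = 0.1588 × 65.38 = 10.38 g
Actual mass = 73.3% × 10.38 = 7.61 g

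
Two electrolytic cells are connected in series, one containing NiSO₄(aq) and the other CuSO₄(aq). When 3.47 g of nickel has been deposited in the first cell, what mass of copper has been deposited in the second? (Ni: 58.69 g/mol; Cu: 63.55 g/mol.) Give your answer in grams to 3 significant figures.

3.76 g

n(Ni) = 3.47 / 58.69 = 0.05912 mol
Ni²⁺ + 2e⁻ → Ni, so n(e⁻) = 2 × 0.05912 = 0.1182 mol
In series, the same 0.1182 mol of electrons flows through the second cell.
Cu²⁺ + 2e⁻ → Cu, so n(Cu) = 0.1182 / 2 = 0.05910 mol
m(Cu) = 0.05910 × 63.55 = 3.76 g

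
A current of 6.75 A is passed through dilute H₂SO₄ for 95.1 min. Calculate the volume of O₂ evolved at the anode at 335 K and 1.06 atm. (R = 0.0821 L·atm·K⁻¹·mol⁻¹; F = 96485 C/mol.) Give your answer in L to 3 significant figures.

Q = It = 6.75 × 5706 = 38520 C
n(e⁻) = Q/F = 38520/96485 = 0.3992 mol
2H₂O → O₂ + 4H⁺ + 4e⁻, so n(O₂) = 0.3992 / 4 = 0.09980 mol
V = nRT/P = 0.09980 × 0.0821 × 335 / 1.06 = 2.589 L

2.59 L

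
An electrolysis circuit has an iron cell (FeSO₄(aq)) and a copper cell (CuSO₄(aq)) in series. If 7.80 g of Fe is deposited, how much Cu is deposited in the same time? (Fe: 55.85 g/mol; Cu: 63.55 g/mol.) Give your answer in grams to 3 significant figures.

n(Fe) = 7.80 / 55.85 = 0.1397 mol
Fe²⁺ + 2e⁻ → Fe, so n(e⁻) = 2 × 0.1397 = 0.2794 mol
Same current for the same time ⇒ same n(e⁻) = 0.2794 mol in both cells.
Cu²⁺ + 2e⁻ → Cu, so n(Cu) = 0.2794 / 2 = 0.1397 mol
m(Cu) = 0.1397 × 63.55 = 8.88 g

8.88 g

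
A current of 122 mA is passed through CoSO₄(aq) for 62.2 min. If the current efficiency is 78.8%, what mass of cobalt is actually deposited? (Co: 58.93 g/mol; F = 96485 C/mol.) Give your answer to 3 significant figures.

Q = 0.122 × 3732 = 455.3 C
n(e⁻) = 455.3 / 96485 = 0.004719 mol
Co²⁺ + 2e⁻ → Co, so theoretical m(Co) = 0.002360 × 58.93 = 0.1391 g
Actual mass = 78.8% × 0.1391 = 0.110 g

0.110 g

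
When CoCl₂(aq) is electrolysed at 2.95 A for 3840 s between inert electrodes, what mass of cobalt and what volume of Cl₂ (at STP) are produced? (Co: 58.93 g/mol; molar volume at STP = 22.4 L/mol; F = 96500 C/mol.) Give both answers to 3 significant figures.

3.46 g Co; 1.31 L Cl₂

Q = 2.95 × 3840 = 11330 C; n(e⁻) = 11330 / 96500 = 0.1174 mol
Cathode: Co²⁺ + 2e⁻ → Co → n(Co) = 0.1174/2 = 0.05870 mol → 3.46 g
Anode: 2Cl⁻ → Cl₂ + 2e⁻ → n(Cl₂) = 0.1174/2 = 0.05870 mol → 1.31 L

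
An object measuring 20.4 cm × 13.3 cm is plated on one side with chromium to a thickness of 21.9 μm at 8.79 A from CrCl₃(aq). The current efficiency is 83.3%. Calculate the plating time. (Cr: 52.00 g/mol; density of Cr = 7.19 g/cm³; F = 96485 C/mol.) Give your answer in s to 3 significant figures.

Plated area = 20.4 × 13.3 = 271.3 cm²
Volume = 271.3 × 21.9×10⁻⁴ cm = 0.5941 cm³
m(Cr) = 0.5941 × 7.19 = 4.272 g
n(Cr) = 4.272 / 52.00 = 0.08215 mol; n(e⁻) = 3 × 0.08215 = 0.2465 mol
Q = 0.2465 × 96485 / 0.833 = 28550 C
t = 28550 / 8.79 = 3248 s

3250 s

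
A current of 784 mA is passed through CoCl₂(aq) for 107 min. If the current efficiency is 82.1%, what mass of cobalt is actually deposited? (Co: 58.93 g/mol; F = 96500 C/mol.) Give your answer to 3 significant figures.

1.26 g

Q = 0.784 × 6420 = 5033 C
n(e⁻) = 5033 / 96500 = 0.05216 mol
Co²⁺ + 2e⁻ → Co, so theoretical m(Co) = 0.02608 × 58.93 = 1.537 g
Actual mass = 82.1% × 1.537 = 1.26 g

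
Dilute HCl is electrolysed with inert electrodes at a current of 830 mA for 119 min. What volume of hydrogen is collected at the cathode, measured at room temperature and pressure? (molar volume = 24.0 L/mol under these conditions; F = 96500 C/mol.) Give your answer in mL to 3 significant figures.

Q = 0.830 A × 7140 s = 5926 C
n(e⁻) = Q/F = 5926/96500 = 0.06141 mol
2H⁺ + 2e⁻ → H₂, so n(H₂) = 0.06141 / 2 = 0.03071 mol
V = 0.03071 × 24.0 = 0.7370 L
= 737 mL

737 mL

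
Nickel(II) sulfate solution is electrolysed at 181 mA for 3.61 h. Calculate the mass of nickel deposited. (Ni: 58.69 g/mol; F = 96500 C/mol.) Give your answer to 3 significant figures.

Q = It = 0.181 × 12996 = 2352 C
Moles of electrons = 2352 / 96500 = 0.02437 mol
Ni²⁺ + 2e⁻ → Ni, so n(Ni) = 0.02437 / 2 = 0.01219 mol
m = 0.01219 × 58.69 = 0.715 g

0.715 g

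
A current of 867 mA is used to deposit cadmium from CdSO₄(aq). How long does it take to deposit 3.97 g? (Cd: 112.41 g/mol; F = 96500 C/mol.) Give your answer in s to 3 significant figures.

7860 s

n(Cd) = 3.97 / 112.41 = 0.03532 mol
Cd²⁺ + 2e⁻ → Cd, so n(e⁻) = 2 × 0.03532 = 0.07064 mol
Q = 0.07064 × 96500 = 6817 C
t = Q / I = 6817 / 0.867 = 7863 s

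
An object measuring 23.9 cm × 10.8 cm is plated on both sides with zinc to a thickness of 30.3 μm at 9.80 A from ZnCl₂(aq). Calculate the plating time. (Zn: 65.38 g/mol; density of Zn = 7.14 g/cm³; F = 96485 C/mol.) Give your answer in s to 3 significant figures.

3360 s

Plated area = 2 × 23.9 × 10.8 = 516.2 cm²
Volume = 516.2 × 30.3×10⁻⁴ cm = 1.564 cm³
m(Zn) = 1.564 × 7.14 = 11.17 g
n(Zn) = 11.17 / 65.38 = 0.1708 mol; n(e⁻) = 2 × 0.1708 = 0.3416 mol
Q = 0.3416 × 96485 = 32960 C
t = 32960 / 9.80 = 3363 s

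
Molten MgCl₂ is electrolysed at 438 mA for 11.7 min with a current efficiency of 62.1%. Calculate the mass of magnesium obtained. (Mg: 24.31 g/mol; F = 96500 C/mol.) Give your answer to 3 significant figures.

Q = 0.438 × 702 = 307.5 C
n(e⁻) = 307.5 / 96500 = 0.003187 mol
Mg²⁺ + 2e⁻ → Mg, so theoretical m(Mg) = 0.001594 × 24.31 = 0.03875 g
Actual mass = 62.1% × 0.03875 = 0.0241 g

0.0241 g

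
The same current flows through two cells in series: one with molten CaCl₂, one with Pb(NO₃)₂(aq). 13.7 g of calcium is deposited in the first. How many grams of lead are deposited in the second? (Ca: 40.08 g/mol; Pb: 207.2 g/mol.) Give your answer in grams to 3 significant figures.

n(Ca) = 13.7 / 40.08 = 0.3418 mol
Ca²⁺ + 2e⁻ → Ca, so n(e⁻) = 2 × 0.3418 = 0.6836 mol
In series, the same 0.6836 mol of electrons flows through the second cell.
Pb²⁺ + 2e⁻ → Pb, so n(Pb) = 0.6836 / 2 = 0.3418 mol
m(Pb) = 0.3418 × 207.2 = 70.8 g

70.8 g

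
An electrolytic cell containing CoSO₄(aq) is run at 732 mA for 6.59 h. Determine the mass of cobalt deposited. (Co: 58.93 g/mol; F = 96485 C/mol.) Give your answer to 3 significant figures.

5.30 g

Charge passed = 0.732 × 23724 = 17370 C
n(e⁻) = 17370 / 96485 = 0.1800 mol
Co²⁺ + 2e⁻ → Co, so n(Co) = 0.1800 / 2 = 0.09000 mol
m = 0.09000 × 58.93 = 5.30 g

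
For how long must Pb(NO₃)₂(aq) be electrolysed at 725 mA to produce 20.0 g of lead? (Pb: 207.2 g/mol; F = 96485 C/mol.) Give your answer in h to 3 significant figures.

n(Pb) = 20.0 / 207.2 = 0.09653 mol
Pb²⁺ + 2e⁻ → Pb, so n(e⁻) = 2 × 0.09653 = 0.1931 mol
Q = 0.1931 × 96485 = 18630 C
t = Q / I = 18630 / 0.725 = 25700 s = 7.14 h

7.14 h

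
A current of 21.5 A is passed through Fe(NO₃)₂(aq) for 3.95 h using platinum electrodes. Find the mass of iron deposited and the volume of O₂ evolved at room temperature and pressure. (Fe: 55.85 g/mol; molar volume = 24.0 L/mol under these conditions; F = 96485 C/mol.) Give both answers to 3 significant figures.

Q = 21.5 × 14220 = 3.057×10^5 C; n(e⁻) = 3.057×10^5 / 96485 = 3.168 mol
Cathode: Fe²⁺ + 2e⁻ → Fe → n(Fe) = 3.168/2 = 1.584 mol → 88.5 g
Anode: 2H₂O → O₂ + 4H⁺ + 4e⁻ → n(O₂) = 3.168/4 = 0.7920 mol → 19.0 L

88.5 g Fe; 19.0 L O₂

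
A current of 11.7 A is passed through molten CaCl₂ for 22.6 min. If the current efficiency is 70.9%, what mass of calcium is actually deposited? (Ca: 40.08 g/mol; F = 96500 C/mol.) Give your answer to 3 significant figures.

2.34 g

Q = 11.7 × 1356 = 15870 C
n(e⁻) = 15870 / 96500 = 0.1645 mol
Ca²⁺ + 2e⁻ → Ca, so theoretical m(Ca) = 0.08225 × 40.08 = 3.297 g
Actual mass = 70.9% × 3.297 = 2.34 g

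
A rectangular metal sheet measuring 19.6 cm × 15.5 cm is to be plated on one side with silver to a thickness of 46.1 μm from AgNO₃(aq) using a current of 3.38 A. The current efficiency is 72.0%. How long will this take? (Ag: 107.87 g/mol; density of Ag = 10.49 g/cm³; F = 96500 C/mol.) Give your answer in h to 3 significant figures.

1.50 h

Plated area = 19.6 × 15.5 = 303.8 cm²
Volume = 303.8 × 46.1×10⁻⁴ cm = 1.401 cm³
m(Ag) = 1.401 × 10.49 = 14.70 g
n(Ag) = 14.70 / 107.87 = 0.1363 mol; n(e⁻) = 0.1363 mol
Q = 0.1363 × 96500 / 0.720 = 18270 C
t = 18270 / 3.38 = 5405 s = 1.50 h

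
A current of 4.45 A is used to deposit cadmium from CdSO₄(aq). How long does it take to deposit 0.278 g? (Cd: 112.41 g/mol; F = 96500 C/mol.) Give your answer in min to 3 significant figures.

n(Cd) = 0.278 / 112.41 = 0.002473 mol
Cd²⁺ + 2e⁻ → Cd, so n(e⁻) = 2 × 0.002473 = 0.004946 mol
Q = 0.004946 × 96500 = 477.3 C
t = Q / I = 477.3 / 4.45 = 107.3 s = 1.79 min

1.79 min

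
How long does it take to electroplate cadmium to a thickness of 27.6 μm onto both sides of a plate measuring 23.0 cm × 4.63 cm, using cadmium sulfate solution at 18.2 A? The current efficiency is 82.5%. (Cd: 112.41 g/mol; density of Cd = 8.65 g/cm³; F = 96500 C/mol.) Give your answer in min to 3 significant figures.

Plated area = 2 × 23.0 × 4.63 = 213.0 cm²
Volume = 213.0 × 27.6×10⁻⁴ cm = 0.5879 cm³
m(Cd) = 0.5879 × 8.65 = 5.085 g
n(Cd) = 5.085 / 112.41 = 0.04524 mol; n(e⁻) = 2 × 0.04524 = 0.09048 mol
Q = 0.09048 × 96500 / 0.825 = 10580 C
t = 10580 / 18.2 = 581.3 s = 9.69 min

9.69 min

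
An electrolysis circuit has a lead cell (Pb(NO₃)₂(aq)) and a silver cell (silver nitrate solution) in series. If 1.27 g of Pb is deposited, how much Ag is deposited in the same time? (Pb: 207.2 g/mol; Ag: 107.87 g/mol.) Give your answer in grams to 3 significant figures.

n(Pb) = 1.27 / 207.2 = 0.006129 mol
Pb²⁺ + 2e⁻ → Pb, so n(e⁻) = 2 × 0.006129 = 0.01226 mol
Same current for the same time ⇒ same n(e⁻) = 0.01226 mol in both cells.
Ag⁺ + e⁻ → Ag, so n(Ag) = 0.01226 mol
m(Ag) = 0.01226 × 107.87 = 1.32 g

1.32 g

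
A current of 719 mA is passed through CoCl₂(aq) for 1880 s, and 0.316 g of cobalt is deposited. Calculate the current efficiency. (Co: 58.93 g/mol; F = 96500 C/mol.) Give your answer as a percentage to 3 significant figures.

76.6%

Q = 0.719 × 1880 = 1352 C
n(e⁻) = 1352 / 96500 = 0.01401 mol
Co²⁺ + 2e⁻ → Co, so theoretical n(Co) = 0.007005 mol → 0.4128 g
Efficiency = 0.316 / 0.4128 = 0.7655 = 76.6%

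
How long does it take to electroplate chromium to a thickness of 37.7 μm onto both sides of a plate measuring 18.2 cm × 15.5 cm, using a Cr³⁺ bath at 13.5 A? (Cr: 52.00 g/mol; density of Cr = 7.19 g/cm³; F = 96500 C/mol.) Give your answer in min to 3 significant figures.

105 min

Plated area = 2 × 18.2 × 15.5 = 564.2 cm²
Volume = 564.2 × 37.7×10⁻⁴ cm = 2.127 cm³
m(Cr) = 2.127 × 7.19 = 15.29 g
n(Cr) = 15.29 / 52.00 = 0.2940 mol; n(e⁻) = 3 × 0.2940 = 0.8820 mol
Q = 0.8820 × 96500 = 85110 C
t = 85110 / 13.5 = 6304 s = 105 min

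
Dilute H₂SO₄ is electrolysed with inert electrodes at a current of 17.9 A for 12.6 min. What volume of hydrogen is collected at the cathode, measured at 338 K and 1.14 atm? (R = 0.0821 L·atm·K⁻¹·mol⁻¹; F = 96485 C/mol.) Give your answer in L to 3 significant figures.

1.71 L

Q = 17.9 A × 756 s = 13530 C
Moles of electrons = 13530 / 96485 = 0.1402 mol
2H⁺ + 2e⁻ → H₂, so n(H₂) = 0.1402 / 2 = 0.07010 mol
V = nRT/P = 0.07010 × 0.0821 × 338 / 1.14 = 1.706 L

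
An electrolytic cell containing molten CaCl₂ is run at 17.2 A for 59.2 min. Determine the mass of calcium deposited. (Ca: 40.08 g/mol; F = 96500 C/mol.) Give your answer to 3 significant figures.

Charge passed = 17.2 × 3552 = 61090 C
Moles of electrons = 61090 / 96500 = 0.6331 mol
Ca²⁺ + 2e⁻ → Ca, so n(Ca) = 0.6331 / 2 = 0.3166 mol
m = 0.3166 × 40.08 = 12.7 g

12.7 g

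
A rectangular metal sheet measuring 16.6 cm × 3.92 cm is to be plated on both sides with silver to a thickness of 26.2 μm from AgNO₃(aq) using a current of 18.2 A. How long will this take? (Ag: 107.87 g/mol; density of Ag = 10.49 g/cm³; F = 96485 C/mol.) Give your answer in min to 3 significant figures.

2.93 min

Plated area = 2 × 16.6 × 3.92 = 130.1 cm²
Volume = 130.1 × 26.2×10⁻⁴ cm = 0.3409 cm³
m(Ag) = 0.3409 × 10.49 = 3.576 g
n(Ag) = 3.576 / 107.87 = 0.03315 mol; n(e⁻) = 0.03315 mol
Q = 0.03315 × 96485 = 3198 C
t = 3198 / 18.2 = 175.7 s = 2.93 min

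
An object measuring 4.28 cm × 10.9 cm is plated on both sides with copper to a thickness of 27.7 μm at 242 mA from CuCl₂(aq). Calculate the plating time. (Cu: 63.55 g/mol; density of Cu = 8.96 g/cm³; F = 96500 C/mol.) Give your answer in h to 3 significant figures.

Plated area = 2 × 4.28 × 10.9 = 93.30 cm²
Volume = 93.30 × 27.7×10⁻⁴ cm = 0.2584 cm³
m(Cu) = 0.2584 × 8.96 = 2.315 g
n(Cu) = 2.315 / 63.55 = 0.03643 mol; n(e⁻) = 2 × 0.03643 = 0.07286 mol
Q = 0.07286 × 96500 = 7031 C
t = 7031 / 0.242 = 29050 s = 8.07 h

8.07 h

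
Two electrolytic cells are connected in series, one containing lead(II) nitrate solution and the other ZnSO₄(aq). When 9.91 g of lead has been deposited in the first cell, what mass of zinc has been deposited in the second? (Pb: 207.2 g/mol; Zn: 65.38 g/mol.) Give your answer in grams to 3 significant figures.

n(Pb) = 9.91 / 207.2 = 0.04783 mol
Pb²⁺ + 2e⁻ → Pb, so n(e⁻) = 2 × 0.04783 = 0.09566 mol
Same current for the same time ⇒ same n(e⁻) = 0.09566 mol in both cells.
Zn²⁺ + 2e⁻ → Zn, so n(Zn) = 0.09566 / 2 = 0.04783 mol
m(Zn) = 0.04783 × 65.38 = 3.13 g

3.13 g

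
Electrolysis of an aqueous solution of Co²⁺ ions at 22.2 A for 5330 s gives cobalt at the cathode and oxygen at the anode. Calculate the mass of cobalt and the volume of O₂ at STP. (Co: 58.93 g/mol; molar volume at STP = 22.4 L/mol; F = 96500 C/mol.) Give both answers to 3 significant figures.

Q = 22.2 × 5330 = 1.183×10^5 C; n(e⁻) = 1.183×10^5 / 96500 = 1.226 mol
Cathode: Co²⁺ + 2e⁻ → Co → n(Co) = 1.226/2 = 0.6130 mol → 36.1 g
Anode: 2H₂O → O₂ + 4H⁺ + 4e⁻ → n(O₂) = 1.226/4 = 0.3065 mol → 6.87 L

36.1 g Co; 6.87 L O₂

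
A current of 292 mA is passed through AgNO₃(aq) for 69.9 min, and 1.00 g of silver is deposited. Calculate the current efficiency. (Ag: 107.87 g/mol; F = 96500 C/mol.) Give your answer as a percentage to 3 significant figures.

73.0%

Q = 0.292 × 4194 = 1225 C
n(e⁻) = 1225 / 96500 = 0.01269 mol
Ag⁺ + e⁻ → Ag, so theoretical n(Ag) = 0.01269 mol → 1.369 g
Efficiency = 1.00 / 1.369 = 0.7305 = 73.0%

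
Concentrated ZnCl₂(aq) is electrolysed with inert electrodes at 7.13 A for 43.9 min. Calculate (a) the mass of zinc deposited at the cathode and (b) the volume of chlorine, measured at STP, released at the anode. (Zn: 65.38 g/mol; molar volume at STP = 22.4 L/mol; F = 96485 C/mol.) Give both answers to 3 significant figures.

Q = 7.13 × 2634 = 18780 C; n(e⁻) = 18780 / 96485 = 0.1946 mol
Cathode: Zn²⁺ + 2e⁻ → Zn → n(Zn) = 0.1946/2 = 0.09730 mol → 6.36 g
Anode: 2Cl⁻ → Cl₂ + 2e⁻ → n(Cl₂) = 0.1946/2 = 0.09730 mol → 2.18 L

6.36 g Zn; 2.18 L Cl₂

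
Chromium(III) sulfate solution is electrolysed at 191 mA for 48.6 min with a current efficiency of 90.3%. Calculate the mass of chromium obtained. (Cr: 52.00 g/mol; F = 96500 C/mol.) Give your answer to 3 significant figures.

0.0903 g

Q = 0.191 × 2916 = 557.0 C
n(e⁻) = 557.0 / 96500 = 0.005772 mol
Cr³⁺ + 3e⁻ → Cr, so theoretical m(Cr) = 0.001924 × 52.00 = 0.1000 g
Actual mass = 90.3% × 0.1000 = 0.0903 g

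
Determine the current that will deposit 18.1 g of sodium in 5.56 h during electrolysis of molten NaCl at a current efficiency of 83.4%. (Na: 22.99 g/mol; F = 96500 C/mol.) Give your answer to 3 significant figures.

4.55 A

n(Na) = 18.1 / 22.99 = 0.7873 mol
Na⁺ + e⁻ → Na, so n(e⁻) = 0.7873 mol
Q = 0.7873 × 96500 / 0.834 = 91100 C
I = Q / t = 91100 / 20016 s = 4.55 A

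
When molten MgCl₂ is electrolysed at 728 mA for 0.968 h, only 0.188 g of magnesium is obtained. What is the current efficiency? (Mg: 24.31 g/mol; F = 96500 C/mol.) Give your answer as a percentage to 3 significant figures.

Q = 0.728 × 3484.8 = 2537 C
n(e⁻) = 2537 / 96500 = 0.02629 mol
Mg²⁺ + 2e⁻ → Mg, so theoretical n(Mg) = 0.01315 mol → 0.3197 g
Efficiency = 0.188 / 0.3197 = 0.5881 = 58.8%

58.8%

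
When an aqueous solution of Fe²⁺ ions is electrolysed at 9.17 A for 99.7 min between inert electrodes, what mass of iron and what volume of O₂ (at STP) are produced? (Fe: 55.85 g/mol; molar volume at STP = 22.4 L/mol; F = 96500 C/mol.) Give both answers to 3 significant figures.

Q = 9.17 × 5982 = 54850 C; n(e⁻) = 54850 / 96500 = 0.5684 mol
Cathode: Fe²⁺ + 2e⁻ → Fe → n(Fe) = 0.5684/2 = 0.2842 mol → 15.9 g
Anode: 2H₂O → O₂ + 4H⁺ + 4e⁻ → n(O₂) = 0.5684/4 = 0.1421 mol → 3.18 L

15.9 g Fe; 3.18 L O₂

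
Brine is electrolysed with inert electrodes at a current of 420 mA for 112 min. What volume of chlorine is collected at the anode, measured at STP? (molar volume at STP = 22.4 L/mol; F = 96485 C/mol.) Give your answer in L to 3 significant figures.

0.328 L

Q = It = 0.420 × 6720 = 2822 C
Moles of electrons = 2822 / 96485 = 0.02925 mol
2Cl⁻ → Cl₂ + 2e⁻, so n(Cl₂) = 0.02925 / 2 = 0.01463 mol
V = 0.01463 × 22.4 = 0.3277 L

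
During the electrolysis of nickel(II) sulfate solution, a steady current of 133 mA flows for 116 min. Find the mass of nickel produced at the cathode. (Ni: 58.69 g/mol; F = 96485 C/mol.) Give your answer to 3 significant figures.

Charge passed = 0.133 × 6960 = 925.7 C
n(e⁻) = 925.7 / 96485 = 0.009594 mol
Ni²⁺ + 2e⁻ → Ni, so n(Ni) = 0.009594 / 2 = 0.004797 mol
m = 0.004797 × 58.69 = 0.282 g

0.282 g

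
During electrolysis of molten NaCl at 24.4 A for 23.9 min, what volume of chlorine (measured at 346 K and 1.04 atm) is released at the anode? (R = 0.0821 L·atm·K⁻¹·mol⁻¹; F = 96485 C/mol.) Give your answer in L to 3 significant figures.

Q = It = 24.4 × 1434 = 34990 C
Moles of electrons = 34990 / 96485 = 0.3626 mol
2Cl⁻ → Cl₂ + 2e⁻, so n(Cl₂) = 0.3626 / 2 = 0.1813 mol
V = nRT/P = 0.1813 × 0.0821 × 346 / 1.04 = 4.952 L

4.95 L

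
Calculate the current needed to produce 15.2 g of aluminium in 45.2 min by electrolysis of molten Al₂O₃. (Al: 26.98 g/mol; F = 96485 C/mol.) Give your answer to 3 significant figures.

60.1 A

n(Al) = 15.2 / 26.98 = 0.5634 mol
Al³⁺ + 3e⁻ → Al, so n(e⁻) = 3 × 0.5634 = 1.690 mol
Q = 1.690 × 96485 = 1.631×10^5 C
I = Q / t = 1.631×10^5 / 2712 s = 60.1 A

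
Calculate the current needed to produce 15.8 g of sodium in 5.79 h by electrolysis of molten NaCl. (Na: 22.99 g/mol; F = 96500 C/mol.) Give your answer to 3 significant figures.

n(Na) = 15.8 / 22.99 = 0.6873 mol
Na⁺ + e⁻ → Na, so n(e⁻) = 0.6873 mol
Q = 0.6873 × 96500 = 66320 C
I = Q / t = 66320 / 20844 s = 3.18 A

3.18 A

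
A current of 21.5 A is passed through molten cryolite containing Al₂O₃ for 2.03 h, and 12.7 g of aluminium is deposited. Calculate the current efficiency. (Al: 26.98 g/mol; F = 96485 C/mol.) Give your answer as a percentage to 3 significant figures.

Q = 21.5 × 7308 = 1.571×10^5 C
n(e⁻) = 1.571×10^5 / 96485 = 1.628 mol
Al³⁺ + 3e⁻ → Al, so theoretical n(Al) = 0.5427 mol → 14.64 g
Efficiency = 12.7 / 14.64 = 0.8675 = 86.7%

86.7%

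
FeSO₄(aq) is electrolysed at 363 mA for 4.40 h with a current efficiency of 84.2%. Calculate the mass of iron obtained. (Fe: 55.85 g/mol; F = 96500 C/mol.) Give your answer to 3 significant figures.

1.40 g

Q = 0.363 × 15840 = 5750 C
n(e⁻) = 5750 / 96500 = 0.05959 mol
Fe²⁺ + 2e⁻ → Fe, so theoretical m(Fe) = 0.02980 × 55.85 = 1.664 g
Actual mass = 84.2% × 1.664 = 1.40 g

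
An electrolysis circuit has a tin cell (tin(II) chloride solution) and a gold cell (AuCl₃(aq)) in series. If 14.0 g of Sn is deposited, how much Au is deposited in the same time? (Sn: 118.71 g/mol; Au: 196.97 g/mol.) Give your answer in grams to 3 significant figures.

15.5 g

n(Sn) = 14.0 / 118.71 = 0.1179 mol
Sn²⁺ + 2e⁻ → Sn, so n(e⁻) = 2 × 0.1179 = 0.2358 mol
Since the cells are in series, n(e⁻) in the Au cell is also 0.2358 mol.
Au³⁺ + 3e⁻ → Au, so n(Au) = 0.2358 / 3 = 0.07860 mol
m(Au) = 0.07860 × 196.97 = 15.5 g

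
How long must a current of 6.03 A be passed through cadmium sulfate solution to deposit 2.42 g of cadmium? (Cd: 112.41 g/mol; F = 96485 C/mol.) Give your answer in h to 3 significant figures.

0.191 h

n(Cd) = 2.42 / 112.41 = 0.02153 mol
Cd²⁺ + 2e⁻ → Cd, so n(e⁻) = 2 × 0.02153 = 0.04306 mol
Q = 0.04306 × 96485 = 4155 C
t = Q / I = 4155 / 6.03 = 689.1 s = 0.191 h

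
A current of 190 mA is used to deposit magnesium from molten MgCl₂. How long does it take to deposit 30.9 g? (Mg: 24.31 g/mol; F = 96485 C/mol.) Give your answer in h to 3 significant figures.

359 h

n(Mg) = 30.9 / 24.31 = 1.271 mol
Mg²⁺ + 2e⁻ → Mg, so n(e⁻) = 2 × 1.271 = 2.542 mol
Q = 2.542 × 96485 = 2.453×10^5 C
t = Q / I = 2.453×10^5 / 0.190 = 1.291×10^6 s = 359 h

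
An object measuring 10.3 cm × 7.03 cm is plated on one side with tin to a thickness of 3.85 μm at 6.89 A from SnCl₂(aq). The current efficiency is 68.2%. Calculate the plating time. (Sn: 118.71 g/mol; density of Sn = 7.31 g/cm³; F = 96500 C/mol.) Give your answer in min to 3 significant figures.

1.18 min

Plated area = 10.3 × 7.03 = 72.41 cm²
Volume = 72.41 × 3.85×10⁻⁴ cm = 0.02788 cm³
m(Sn) = 0.02788 × 7.31 = 0.2038 g
n(Sn) = 0.2038 / 118.71 = 0.001717 mol; n(e⁻) = 2 × 0.001717 = 0.003434 mol
Q = 0.003434 × 96500 / 0.682 = 485.9 C
t = 485.9 / 6.89 = 70.52 s = 1.18 min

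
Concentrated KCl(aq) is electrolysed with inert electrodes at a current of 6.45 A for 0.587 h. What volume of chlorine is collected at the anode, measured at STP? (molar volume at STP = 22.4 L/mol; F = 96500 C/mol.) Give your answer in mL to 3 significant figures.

1580 mL

Q = It = 6.45 × 2113.2 = 13630 C
n(e⁻) = Q/F = 13630/96500 = 0.1412 mol
2Cl⁻ → Cl₂ + 2e⁻, so n(Cl₂) = 0.1412 / 2 = 0.07060 mol
V = 0.07060 × 22.4 = 1.581 L
= 1580 mL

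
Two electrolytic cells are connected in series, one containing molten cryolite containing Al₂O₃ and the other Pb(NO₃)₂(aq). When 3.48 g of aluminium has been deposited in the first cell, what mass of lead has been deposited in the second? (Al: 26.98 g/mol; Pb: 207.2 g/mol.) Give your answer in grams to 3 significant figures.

n(Al) = 3.48 / 26.98 = 0.1290 mol
Al³⁺ + 3e⁻ → Al, so n(e⁻) = 3 × 0.1290 = 0.3870 mol
The cells are in series, so the same charge (and hence the same n(e⁻) = 0.3870 mol) passes through both.
Pb²⁺ + 2e⁻ → Pb, so n(Pb) = 0.3870 / 2 = 0.1935 mol
m(Pb) = 0.1935 × 207.2 = 40.1 g

40.1 g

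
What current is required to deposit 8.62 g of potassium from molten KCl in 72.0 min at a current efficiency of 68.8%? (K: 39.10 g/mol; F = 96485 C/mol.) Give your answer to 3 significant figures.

7.16 A

n(K) = 8.62 / 39.10 = 0.2205 mol
K⁺ + e⁻ → K, so n(e⁻) = 0.2205 mol
Q = 0.2205 × 96485 / 0.688 = 30920 C
I = Q / t = 30920 / 4320 s = 7.16 A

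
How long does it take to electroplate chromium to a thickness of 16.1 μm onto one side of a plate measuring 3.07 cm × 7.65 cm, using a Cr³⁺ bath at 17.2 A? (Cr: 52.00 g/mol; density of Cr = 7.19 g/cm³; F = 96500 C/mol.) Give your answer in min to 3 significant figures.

Plated area = 3.07 × 7.65 = 23.49 cm²
Volume = 23.49 × 16.1×10⁻⁴ cm = 0.03782 cm³
m(Cr) = 0.03782 × 7.19 = 0.2719 g
n(Cr) = 0.2719 / 52.00 = 0.005229 mol; n(e⁻) = 3 × 0.005229 = 0.01569 mol
Q = 0.01569 × 96500 = 1514 C
t = 1514 / 17.2 = 88.02 s = 1.47 min

1.47 min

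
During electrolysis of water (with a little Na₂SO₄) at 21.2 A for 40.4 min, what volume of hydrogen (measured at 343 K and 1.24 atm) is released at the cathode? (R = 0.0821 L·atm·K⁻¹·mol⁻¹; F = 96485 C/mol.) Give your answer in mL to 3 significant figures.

6050 mL

Q = 21.2 A × 2424 s = 51390 C
n(e⁻) = 51390 / 96485 = 0.5326 mol
2H⁺ + 2e⁻ → H₂, so n(H₂) = 0.5326 / 2 = 0.2663 mol
V = nRT/P = 0.2663 × 0.0821 × 343 / 1.24 = 6.048 L
= 6050 mL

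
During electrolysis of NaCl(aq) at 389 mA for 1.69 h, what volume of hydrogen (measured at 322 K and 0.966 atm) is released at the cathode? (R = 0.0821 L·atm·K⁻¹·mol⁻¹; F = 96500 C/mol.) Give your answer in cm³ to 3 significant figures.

Q = 0.389 A × 6084 s = 2367 C
n(e⁻) = Q/F = 2367/96500 = 0.02453 mol
2H⁺ + 2e⁻ → H₂, so n(H₂) = 0.02453 / 2 = 0.01227 mol
V = nRT/P = 0.01227 × 0.0821 × 322 / 0.966 = 0.3358 L
= 336 cm³

336 cm³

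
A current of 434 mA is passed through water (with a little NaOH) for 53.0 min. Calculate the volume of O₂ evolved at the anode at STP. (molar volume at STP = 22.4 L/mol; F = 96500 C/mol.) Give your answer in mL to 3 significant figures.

80.1 mL

Q = 0.434 A × 3180 s = 1380 C
n(e⁻) = 1380 / 96500 = 0.01430 mol
2H₂O → O₂ + 4H⁺ + 4e⁻, so n(O₂) = 0.01430 / 4 = 0.003575 mol
V = 0.003575 × 22.4 = 0.08008 L
= 80.1 mL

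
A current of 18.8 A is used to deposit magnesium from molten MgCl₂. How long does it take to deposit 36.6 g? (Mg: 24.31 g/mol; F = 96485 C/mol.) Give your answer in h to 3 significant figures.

n(Mg) = 36.6 / 24.31 = 1.506 mol
Mg²⁺ + 2e⁻ → Mg, so n(e⁻) = 2 × 1.506 = 3.012 mol
Q = 3.012 × 96485 = 2.906×10^5 C
t = Q / I = 2.906×10^5 / 18.8 = 15460 s = 4.29 h

4.29 h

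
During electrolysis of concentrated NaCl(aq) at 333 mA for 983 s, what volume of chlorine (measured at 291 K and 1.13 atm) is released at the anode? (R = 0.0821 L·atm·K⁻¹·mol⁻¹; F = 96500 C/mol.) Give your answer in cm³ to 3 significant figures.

35.9 cm³

Q = It = 0.333 × 983 = 327.3 C
n(e⁻) = Q/F = 327.3/96500 = 0.003392 mol
2Cl⁻ → Cl₂ + 2e⁻, so n(Cl₂) = 0.003392 / 2 = 0.001696 mol
V = nRT/P = 0.001696 × 0.0821 × 291 / 1.13 = 0.03586 L
= 35.9 cm³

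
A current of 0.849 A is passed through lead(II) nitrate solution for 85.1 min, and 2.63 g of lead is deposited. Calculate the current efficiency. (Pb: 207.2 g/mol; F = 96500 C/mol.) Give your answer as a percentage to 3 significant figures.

56.5%

Q = 0.849 × 5106 = 4335 C
n(e⁻) = 4335 / 96500 = 0.04492 mol
Pb²⁺ + 2e⁻ → Pb, so theoretical n(Pb) = 0.02246 mol → 4.654 g
Efficiency = 2.63 / 4.654 = 0.5651 = 56.5%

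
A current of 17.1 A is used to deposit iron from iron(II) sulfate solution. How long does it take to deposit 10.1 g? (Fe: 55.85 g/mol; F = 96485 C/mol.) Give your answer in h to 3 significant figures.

n(Fe) = 10.1 / 55.85 = 0.1808 mol
Fe²⁺ + 2e⁻ → Fe, so n(e⁻) = 2 × 0.1808 = 0.3616 mol
Q = 0.3616 × 96485 = 34890 C
t = Q / I = 34890 / 17.1 = 2040 s = 0.567 h

0.567 h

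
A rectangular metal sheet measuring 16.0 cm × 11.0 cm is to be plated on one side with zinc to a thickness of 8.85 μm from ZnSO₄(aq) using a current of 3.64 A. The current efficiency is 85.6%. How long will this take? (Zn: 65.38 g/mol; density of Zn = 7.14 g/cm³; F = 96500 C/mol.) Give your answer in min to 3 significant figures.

17.6 min

Plated area = 16.0 × 11.0 = 176.0 cm²
Volume = 176.0 × 8.85×10⁻⁴ cm = 0.1558 cm³
m(Zn) = 0.1558 × 7.14 = 1.112 g
n(Zn) = 1.112 / 65.38 = 0.01701 mol; n(e⁻) = 2 × 0.01701 = 0.03402 mol
Q = 0.03402 × 96500 / 0.856 = 3835 C
t = 3835 / 3.64 = 1054 s = 17.6 min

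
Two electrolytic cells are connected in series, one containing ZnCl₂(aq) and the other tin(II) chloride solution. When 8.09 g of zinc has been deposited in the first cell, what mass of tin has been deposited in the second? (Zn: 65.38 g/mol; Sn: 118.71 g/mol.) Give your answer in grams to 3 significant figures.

14.7 g

n(Zn) = 8.09 / 65.38 = 0.1237 mol
Zn²⁺ + 2e⁻ → Zn, so n(e⁻) = 2 × 0.1237 = 0.2474 mol
The cells are in series, so the same charge (and hence the same n(e⁻) = 0.2474 mol) passes through both.
Sn²⁺ + 2e⁻ → Sn, so n(Sn) = 0.2474 / 2 = 0.1237 mol
m(Sn) = 0.1237 × 118.71 = 14.7 g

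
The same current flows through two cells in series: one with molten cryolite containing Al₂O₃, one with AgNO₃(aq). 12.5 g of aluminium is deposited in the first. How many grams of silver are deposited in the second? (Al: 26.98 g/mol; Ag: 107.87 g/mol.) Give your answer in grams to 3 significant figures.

n(Al) = 12.5 / 26.98 = 0.4633 mol
Al³⁺ + 3e⁻ → Al, so n(e⁻) = 3 × 0.4633 = 1.390 mol
Same current for the same time ⇒ same n(e⁻) = 1.390 mol in both cells.
Ag⁺ + e⁻ → Ag, so n(Ag) = 1.390 mol
m(Ag) = 1.390 × 107.87 = 150 g

150 g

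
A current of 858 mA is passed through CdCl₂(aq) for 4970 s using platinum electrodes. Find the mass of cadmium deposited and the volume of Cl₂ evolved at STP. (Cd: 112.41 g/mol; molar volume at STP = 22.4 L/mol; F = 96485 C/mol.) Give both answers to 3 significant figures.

Q = 0.858 × 4970 = 4264 C; n(e⁻) = 4264 / 96485 = 0.04419 mol
Cathode: Cd²⁺ + 2e⁻ → Cd → n(Cd) = 0.04419/2 = 0.02210 mol → 2.48 g
Anode: 2Cl⁻ → Cl₂ + 2e⁻ → n(Cl₂) = 0.04419/2 = 0.02210 mol → 0.495 L

2.48 g Cd; 0.495 L Cl₂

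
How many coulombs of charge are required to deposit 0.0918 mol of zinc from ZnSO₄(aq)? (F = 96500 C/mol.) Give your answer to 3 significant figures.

17700 C

Zn²⁺ + 2e⁻ → Zn, so n(e⁻) = 2 × 0.0918 = 0.1836 mol
Q = 0.1836 × 96500 = 17720 C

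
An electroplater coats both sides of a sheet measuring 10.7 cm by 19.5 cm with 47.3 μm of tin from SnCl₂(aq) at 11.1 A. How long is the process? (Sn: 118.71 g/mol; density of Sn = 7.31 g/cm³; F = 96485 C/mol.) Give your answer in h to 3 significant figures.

0.587 h

Plated area = 2 × 10.7 × 19.5 = 417.3 cm²
Volume = 417.3 × 47.3×10⁻⁴ cm = 1.974 cm³
m(Sn) = 1.974 × 7.31 = 14.43 g
n(Sn) = 14.43 / 118.71 = 0.1216 mol; n(e⁻) = 2 × 0.1216 = 0.2432 mol
Q = 0.2432 × 96485 = 23470 C
t = 23470 / 11.1 = 2114 s = 0.587 h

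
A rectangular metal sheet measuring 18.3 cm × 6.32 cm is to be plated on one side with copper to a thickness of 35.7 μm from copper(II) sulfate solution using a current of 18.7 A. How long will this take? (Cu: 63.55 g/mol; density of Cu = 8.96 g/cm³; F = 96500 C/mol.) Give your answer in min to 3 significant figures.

Plated area = 18.3 × 6.32 = 115.7 cm²
Volume = 115.7 × 35.7×10⁻⁴ cm = 0.4130 cm³
m(Cu) = 0.4130 × 8.96 = 3.700 g
n(Cu) = 3.700 / 63.55 = 0.05822 mol; n(e⁻) = 2 × 0.05822 = 0.1164 mol
Q = 0.1164 × 96500 = 11230 C
t = 11230 / 18.7 = 600.5 s = 10.0 min

10.0 min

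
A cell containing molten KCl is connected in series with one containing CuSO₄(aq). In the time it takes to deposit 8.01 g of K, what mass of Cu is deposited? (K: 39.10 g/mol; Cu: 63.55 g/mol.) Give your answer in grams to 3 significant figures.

n(K) = 8.01 / 39.10 = 0.2049 mol
K⁺ + e⁻ → K, so n(e⁻) = 0.2049 mol
The cells are in series, so the same charge (and hence the same n(e⁻) = 0.2049 mol) passes through both.
Cu²⁺ + 2e⁻ → Cu, so n(Cu) = 0.2049 / 2 = 0.1025 mol
m(Cu) = 0.1025 × 63.55 = 6.51 g

6.51 g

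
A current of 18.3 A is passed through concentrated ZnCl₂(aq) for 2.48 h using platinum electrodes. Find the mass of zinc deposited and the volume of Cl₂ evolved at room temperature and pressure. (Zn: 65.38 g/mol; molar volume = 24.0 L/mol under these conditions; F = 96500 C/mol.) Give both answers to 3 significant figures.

55.3 g Zn; 20.3 L Cl₂

Q = 18.3 × 8928 = 1.634×10^5 C; n(e⁻) = 1.634×10^5 / 96500 = 1.693 mol
Cathode: Zn²⁺ + 2e⁻ → Zn → n(Zn) = 1.693/2 = 0.8465 mol → 55.3 g
Anode: 2Cl⁻ → Cl₂ + 2e⁻ → n(Cl₂) = 1.693/2 = 0.8465 mol → 20.3 L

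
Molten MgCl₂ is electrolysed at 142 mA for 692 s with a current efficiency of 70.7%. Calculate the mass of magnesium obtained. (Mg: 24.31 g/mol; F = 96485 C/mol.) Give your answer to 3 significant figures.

Q = 0.142 × 692 = 98.26 C
n(e⁻) = 98.26 / 96485 = 0.001018 mol
Mg²⁺ + 2e⁻ → Mg, so theoretical m(Mg) = 5.090×10^-4 × 24.31 = 0.01237 g
Actual mass = 70.7% × 0.01237 = 0.00875 g

0.00875 g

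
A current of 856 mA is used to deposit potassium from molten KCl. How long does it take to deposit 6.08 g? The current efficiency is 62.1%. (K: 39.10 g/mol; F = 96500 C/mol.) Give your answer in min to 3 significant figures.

470 min

n(K) = 6.08 / 39.10 = 0.1555 mol
K⁺ + e⁻ → K, so n(e⁻) = 0.1555 mol
Q = 0.1555 × 96500 / 0.621 = 24160 C
t = Q / I = 24160 / 0.856 = 28220 s = 470 min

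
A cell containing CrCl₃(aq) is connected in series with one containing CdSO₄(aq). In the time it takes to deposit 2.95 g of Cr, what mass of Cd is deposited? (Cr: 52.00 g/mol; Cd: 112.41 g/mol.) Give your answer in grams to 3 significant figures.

n(Cr) = 2.95 / 52.00 = 0.05673 mol
Cr³⁺ + 3e⁻ → Cr, so n(e⁻) = 3 × 0.05673 = 0.1702 mol
Since the cells are in series, n(e⁻) in the Cd cell is also 0.1702 mol.
Cd²⁺ + 2e⁻ → Cd, so n(Cd) = 0.1702 / 2 = 0.08510 mol
m(Cd) = 0.08510 × 112.41 = 9.57 g

9.57 g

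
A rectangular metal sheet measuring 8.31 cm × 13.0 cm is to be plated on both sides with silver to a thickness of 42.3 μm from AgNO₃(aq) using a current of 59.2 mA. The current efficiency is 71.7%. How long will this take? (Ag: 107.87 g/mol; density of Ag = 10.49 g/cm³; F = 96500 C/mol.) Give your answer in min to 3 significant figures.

3370 min

Plated area = 2 × 8.31 × 13.0 = 216.1 cm²
Volume = 216.1 × 42.3×10⁻⁴ cm = 0.9141 cm³
m(Ag) = 0.9141 × 10.49 = 9.589 g
n(Ag) = 9.589 / 107.87 = 0.08889 mol; n(e⁻) = 0.08889 mol
Q = 0.08889 × 96500 / 0.717 = 11960 C
t = 11960 / 0.0592 = 2.020×10^5 s = 3370 min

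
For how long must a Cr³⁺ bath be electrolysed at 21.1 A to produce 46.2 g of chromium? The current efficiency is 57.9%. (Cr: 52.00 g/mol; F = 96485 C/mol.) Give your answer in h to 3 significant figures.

5.85 h

n(Cr) = 46.2 / 52.00 = 0.8885 mol
Cr³⁺ + 3e⁻ → Cr, so n(e⁻) = 3 × 0.8885 = 2.666 mol
Q = 2.666 × 96485 / 0.579 = 4.443×10^5 C
t = Q / I = 4.443×10^5 / 21.1 = 21060 s = 5.85 h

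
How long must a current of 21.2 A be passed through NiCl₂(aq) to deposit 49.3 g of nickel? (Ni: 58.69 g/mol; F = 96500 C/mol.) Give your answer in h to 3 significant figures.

2.12 h

n(Ni) = 49.3 / 58.69 = 0.8400 mol
Ni²⁺ + 2e⁻ → Ni, so n(e⁻) = 2 × 0.8400 = 1.680 mol
Q = 1.680 × 96500 = 1.621×10^5 C
t = Q / I = 1.621×10^5 / 21.2 = 7646 s = 2.12 h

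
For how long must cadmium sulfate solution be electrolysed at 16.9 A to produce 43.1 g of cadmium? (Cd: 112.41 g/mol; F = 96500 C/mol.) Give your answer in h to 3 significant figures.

1.22 h

n(Cd) = 43.1 / 112.41 = 0.3834 mol
Cd²⁺ + 2e⁻ → Cd, so n(e⁻) = 2 × 0.3834 = 0.7668 mol
Q = 0.7668 × 96500 = 74000 C
t = Q / I = 74000 / 16.9 = 4379 s = 1.22 h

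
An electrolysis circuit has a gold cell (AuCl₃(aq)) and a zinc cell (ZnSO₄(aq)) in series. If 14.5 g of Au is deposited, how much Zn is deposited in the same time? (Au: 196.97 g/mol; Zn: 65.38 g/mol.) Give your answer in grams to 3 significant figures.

7.22 g

n(Au) = 14.5 / 196.97 = 0.07362 mol
Au³⁺ + 3e⁻ → Au, so n(e⁻) = 3 × 0.07362 = 0.2209 mol
In series, the same 0.2209 mol of electrons flows through the second cell.
Zn²⁺ + 2e⁻ → Zn, so n(Zn) = 0.2209 / 2 = 0.1105 mol
m(Zn) = 0.1105 × 65.38 = 7.22 g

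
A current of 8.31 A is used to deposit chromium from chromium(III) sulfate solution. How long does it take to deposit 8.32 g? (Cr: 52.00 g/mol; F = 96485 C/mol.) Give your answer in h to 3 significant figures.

1.55 h

n(Cr) = 8.32 / 52.00 = 0.1600 mol
Cr³⁺ + 3e⁻ → Cr, so n(e⁻) = 3 × 0.1600 = 0.4800 mol
Q = 0.4800 × 96485 = 46310 C
t = Q / I = 46310 / 8.31 = 5573 s = 1.55 h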